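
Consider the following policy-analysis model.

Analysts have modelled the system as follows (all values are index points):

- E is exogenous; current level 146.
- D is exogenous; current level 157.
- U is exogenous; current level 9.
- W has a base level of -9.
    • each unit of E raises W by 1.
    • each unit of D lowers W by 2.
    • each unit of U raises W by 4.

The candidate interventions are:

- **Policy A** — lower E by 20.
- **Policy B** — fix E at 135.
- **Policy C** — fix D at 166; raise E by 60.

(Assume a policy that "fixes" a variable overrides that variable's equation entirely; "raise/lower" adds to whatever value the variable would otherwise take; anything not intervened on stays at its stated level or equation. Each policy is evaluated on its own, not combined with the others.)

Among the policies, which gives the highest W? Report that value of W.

Policy A (E − 20):
  E = 146 − 20 = 126
  D = 157
  U = 9
  W = -9 + 126 − 2·157 + 4·9 = -161
Policy B (E := 135):
  E = 135
  D = 157
  U = 9
  W = -9 + 135 − 2·157 + 4·9 = -152
Policy C (D := 166, E + 60):
  E = 146 + 60 = 206
  D = 166
  U = 9
  W = -9 + 206 − 2·166 + 4·9 = -99
Comparing — Policy A: W=-161, Policy B: W=-152, Policy C: W=-99. Highest is -99 (Policy C).

-99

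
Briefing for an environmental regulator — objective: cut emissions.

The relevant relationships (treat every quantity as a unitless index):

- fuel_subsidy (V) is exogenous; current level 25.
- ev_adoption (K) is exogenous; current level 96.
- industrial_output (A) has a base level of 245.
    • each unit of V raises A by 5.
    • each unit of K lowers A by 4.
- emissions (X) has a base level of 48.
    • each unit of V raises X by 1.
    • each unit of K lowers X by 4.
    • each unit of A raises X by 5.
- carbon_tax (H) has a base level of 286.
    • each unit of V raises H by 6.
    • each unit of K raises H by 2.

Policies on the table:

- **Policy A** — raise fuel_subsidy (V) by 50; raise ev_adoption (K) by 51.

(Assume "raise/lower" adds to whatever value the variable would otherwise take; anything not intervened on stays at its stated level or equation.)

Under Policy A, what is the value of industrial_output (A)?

32

Policy A (V + 50, K + 51):
  V = 25 + 50 = 75
  K = 96 + 51 = 147
  A = 245 + 5·75 − 4·147 = 32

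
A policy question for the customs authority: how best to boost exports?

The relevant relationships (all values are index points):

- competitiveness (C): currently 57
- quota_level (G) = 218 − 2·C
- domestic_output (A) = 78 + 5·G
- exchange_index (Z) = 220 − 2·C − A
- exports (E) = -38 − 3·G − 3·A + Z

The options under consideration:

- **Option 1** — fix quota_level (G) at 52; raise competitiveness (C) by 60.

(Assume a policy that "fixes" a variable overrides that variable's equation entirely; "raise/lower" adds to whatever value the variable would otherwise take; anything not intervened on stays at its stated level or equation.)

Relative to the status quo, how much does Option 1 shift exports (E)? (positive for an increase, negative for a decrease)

1076

Baseline:
  C = 57
  G = 218 − 2·57 = 104
  A = 78 + 5·104 = 598
  Z = 220 − 2·57 − 598 = -492
  E = -38 − 3·104 − 3·598 + (-492) = -2636
Option 1 (G := 52, C + 60):
  C = 57 + 60 = 117
  G = 52
  A = 78 + 5·52 = 338
  Z = 220 − 2·117 − 338 = -352
  E = -38 − 3·52 − 3·338 + (-352) = -1560
Change in E: -1560 − (-2636) = 1076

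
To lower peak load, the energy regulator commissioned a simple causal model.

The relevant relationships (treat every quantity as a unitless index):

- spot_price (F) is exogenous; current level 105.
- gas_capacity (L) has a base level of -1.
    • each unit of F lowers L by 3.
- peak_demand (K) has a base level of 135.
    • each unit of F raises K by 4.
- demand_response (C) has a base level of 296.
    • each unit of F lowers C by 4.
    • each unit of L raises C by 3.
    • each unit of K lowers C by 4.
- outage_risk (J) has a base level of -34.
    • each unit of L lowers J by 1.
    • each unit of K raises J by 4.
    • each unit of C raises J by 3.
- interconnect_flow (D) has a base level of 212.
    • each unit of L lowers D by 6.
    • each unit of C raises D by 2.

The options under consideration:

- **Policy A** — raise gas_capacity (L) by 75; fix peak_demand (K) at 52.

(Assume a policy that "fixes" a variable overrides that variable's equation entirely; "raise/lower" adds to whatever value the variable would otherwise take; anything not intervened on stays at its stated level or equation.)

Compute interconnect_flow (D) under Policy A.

-452

Policy A (L + 75, K := 52):
  F = 105
  L = -1 − 3·105 (+75 from intervention) = -241
  K = 52
  C = 296 − 4·105 + 3·(-241) − 4·52 = -1055
  D = 212 − 6·(-241) + 2·(-1055) = -452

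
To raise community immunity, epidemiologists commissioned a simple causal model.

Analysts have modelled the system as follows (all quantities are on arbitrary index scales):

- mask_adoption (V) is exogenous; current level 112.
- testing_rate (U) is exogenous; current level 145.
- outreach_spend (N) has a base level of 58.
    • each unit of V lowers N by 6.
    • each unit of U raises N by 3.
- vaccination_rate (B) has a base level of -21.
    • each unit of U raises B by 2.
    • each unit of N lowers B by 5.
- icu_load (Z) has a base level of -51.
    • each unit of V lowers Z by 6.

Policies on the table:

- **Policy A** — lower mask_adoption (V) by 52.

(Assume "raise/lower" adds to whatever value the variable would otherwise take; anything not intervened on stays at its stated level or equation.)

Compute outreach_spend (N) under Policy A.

133

Policy A (V − 52):
  V = 112 − 52 = 60
  U = 145
  N = 58 − 6·60 + 3·145 = 133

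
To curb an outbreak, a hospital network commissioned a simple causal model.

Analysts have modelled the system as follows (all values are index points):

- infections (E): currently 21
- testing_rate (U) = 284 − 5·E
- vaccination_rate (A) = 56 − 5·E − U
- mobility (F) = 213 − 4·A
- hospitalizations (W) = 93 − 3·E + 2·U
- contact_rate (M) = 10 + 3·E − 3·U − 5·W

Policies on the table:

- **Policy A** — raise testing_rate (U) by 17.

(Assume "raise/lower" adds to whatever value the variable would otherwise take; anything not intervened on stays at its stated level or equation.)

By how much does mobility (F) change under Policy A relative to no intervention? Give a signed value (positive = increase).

68

Baseline:
  E = 21
  U = 284 − 5·21 = 179
  A = 56 − 5·21 − 179 = -228
  F = 213 − 4·(-228) = 1125
Policy A (U + 17):
  E = 21
  U = 284 − 5·21 (+17 from intervention) = 196
  A = 56 − 5·21 − 196 = -245
  F = 213 − 4·(-245) = 1193
Change in F: 1193 − 1125 = 68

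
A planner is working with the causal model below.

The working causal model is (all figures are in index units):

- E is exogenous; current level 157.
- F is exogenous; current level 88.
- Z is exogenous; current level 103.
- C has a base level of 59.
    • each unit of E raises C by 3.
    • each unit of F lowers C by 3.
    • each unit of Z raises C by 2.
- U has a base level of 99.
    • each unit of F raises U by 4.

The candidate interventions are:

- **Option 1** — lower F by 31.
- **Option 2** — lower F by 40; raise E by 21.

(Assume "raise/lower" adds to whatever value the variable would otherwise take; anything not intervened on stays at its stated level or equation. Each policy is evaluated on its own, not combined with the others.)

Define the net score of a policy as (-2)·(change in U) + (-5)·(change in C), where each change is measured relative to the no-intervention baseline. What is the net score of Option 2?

Baseline:
  E = 157
  F = 88
  Z = 103
  C = 59 + 3·157 − 3·88 + 2·103 = 472
  U = 99 + 4·88 = 451
Option 2 (F − 40, E + 21):
  E = 157 + 21 = 178
  F = 88 − 40 = 48
  Z = 103
  C = 59 + 3·178 − 3·48 + 2·103 = 655
  U = 99 + 4·48 = 291
ΔU = 291 − 451 = -160; ΔC = 655 − 472 = 183
Score = (-2)·(-160) + (-5)·183 = -595

-595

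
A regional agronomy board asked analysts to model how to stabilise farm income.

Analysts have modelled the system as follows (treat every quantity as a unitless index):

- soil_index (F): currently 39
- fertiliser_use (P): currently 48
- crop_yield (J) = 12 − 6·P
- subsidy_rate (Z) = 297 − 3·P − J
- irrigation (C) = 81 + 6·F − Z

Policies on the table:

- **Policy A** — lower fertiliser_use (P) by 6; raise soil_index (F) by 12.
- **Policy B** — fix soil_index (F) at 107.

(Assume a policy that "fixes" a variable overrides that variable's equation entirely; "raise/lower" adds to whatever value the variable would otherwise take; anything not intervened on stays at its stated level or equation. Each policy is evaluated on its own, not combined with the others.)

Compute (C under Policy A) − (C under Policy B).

-318

Policy A (P − 6, F + 12):
  F = 39 + 12 = 51
  P = 48 − 6 = 42
  J = 12 − 6·42 = -240
  Z = 297 − 3·42 − (-240) = 411
  C = 81 + 6·51 − 411 = -24
Policy B (F := 107):
  F = 107
  P = 48
  J = 12 − 6·48 = -276
  Z = 297 − 3·48 − (-276) = 429
  C = 81 + 6·107 − 429 = 294
C: -24 − 294 = -318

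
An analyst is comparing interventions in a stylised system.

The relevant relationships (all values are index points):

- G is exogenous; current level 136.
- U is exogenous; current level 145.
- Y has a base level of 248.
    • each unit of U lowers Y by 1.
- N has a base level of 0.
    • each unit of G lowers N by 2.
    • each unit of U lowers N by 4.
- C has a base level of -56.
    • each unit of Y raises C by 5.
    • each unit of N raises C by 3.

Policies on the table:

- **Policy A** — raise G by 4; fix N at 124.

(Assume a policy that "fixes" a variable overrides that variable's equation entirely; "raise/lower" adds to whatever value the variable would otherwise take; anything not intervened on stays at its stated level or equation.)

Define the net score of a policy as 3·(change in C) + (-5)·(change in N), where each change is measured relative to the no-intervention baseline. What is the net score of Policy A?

3904

Baseline:
  G = 136
  U = 145
  Y = 248 − 145 = 103
  N = 0 − 2·136 − 4·145 = -852
  C = -56 + 5·103 + 3·(-852) = -2097
Policy A (G + 4, N := 124):
  G = 136 + 4 = 140
  U = 145
  Y = 248 − 145 = 103
  N = 124
  C = -56 + 5·103 + 3·124 = 831
ΔC = 831 − (-2097) = 2928; ΔN = 124 − (-852) = 976
Score = 3·2928 + (-5)·976 = 3904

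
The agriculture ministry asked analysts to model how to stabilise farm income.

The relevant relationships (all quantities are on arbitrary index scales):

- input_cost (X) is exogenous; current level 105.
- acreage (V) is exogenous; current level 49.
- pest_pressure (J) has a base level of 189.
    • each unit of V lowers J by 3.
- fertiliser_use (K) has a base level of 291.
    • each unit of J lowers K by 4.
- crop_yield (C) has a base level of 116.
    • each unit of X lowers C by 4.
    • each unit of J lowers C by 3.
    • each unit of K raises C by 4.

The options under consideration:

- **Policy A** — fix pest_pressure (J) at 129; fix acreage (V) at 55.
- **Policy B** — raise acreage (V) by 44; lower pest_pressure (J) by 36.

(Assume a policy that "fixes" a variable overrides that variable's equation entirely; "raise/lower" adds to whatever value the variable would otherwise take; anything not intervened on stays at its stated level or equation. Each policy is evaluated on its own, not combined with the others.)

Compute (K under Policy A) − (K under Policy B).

-1020

Policy A (J := 129, V := 55):
  V = 55
  J = 129
  K = 291 − 4·129 = -225
Policy B (V + 44, J − 36):
  V = 49 + 44 = 93
  J = 189 − 3·93 (−36 from intervention) = -126
  K = 291 − 4·(-126) = 795
K: -225 − 795 = -1020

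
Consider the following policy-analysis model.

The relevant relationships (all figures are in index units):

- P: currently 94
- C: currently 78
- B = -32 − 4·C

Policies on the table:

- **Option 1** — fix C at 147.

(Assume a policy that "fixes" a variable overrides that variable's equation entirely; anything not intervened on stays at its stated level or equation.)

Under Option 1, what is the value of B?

-620

Option 1 (C := 147):
  C = 147
  B = -32 − 4·147 = -620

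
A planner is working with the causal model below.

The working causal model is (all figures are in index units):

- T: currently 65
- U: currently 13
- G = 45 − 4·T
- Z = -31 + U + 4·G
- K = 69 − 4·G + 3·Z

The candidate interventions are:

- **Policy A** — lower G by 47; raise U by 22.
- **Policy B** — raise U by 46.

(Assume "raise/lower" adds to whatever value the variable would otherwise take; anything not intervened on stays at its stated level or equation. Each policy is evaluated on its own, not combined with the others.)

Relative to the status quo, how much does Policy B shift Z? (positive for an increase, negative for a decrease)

46

Baseline:
  T = 65
  U = 13
  G = 45 − 4·65 = -215
  Z = -31 + 13 + 4·(-215) = -878
Policy B (U + 46):
  T = 65
  U = 13 + 46 = 59
  G = 45 − 4·65 = -215
  Z = -31 + 59 + 4·(-215) = -832
Change in Z: -832 − (-878) = 46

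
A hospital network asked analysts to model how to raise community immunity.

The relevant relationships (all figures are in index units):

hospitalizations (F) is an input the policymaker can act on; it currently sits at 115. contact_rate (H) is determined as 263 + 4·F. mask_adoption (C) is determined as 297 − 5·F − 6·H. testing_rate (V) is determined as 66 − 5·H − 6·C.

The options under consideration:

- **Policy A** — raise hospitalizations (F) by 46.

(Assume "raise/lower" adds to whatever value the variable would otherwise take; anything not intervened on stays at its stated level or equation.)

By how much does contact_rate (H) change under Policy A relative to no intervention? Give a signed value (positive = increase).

Baseline:
  F = 115
  H = 263 + 4·115 = 723
Policy A (F + 46):
  F = 115 + 46 = 161
  H = 263 + 4·161 = 907
Change in H: 907 − 723 = 184

184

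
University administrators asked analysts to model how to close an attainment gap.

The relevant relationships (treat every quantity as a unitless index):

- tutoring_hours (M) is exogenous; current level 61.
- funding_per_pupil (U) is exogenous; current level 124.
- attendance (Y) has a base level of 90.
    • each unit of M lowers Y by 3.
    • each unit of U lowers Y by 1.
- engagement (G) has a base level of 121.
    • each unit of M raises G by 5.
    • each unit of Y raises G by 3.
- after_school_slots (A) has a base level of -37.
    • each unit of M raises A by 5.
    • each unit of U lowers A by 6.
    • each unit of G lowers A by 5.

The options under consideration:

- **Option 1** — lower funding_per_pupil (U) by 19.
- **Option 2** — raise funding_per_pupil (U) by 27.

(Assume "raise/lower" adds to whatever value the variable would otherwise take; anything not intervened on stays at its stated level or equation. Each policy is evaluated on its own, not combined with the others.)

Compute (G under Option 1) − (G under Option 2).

138

Option 1 (U − 19):
  M = 61
  U = 124 − 19 = 105
  Y = 90 − 3·61 − 105 = -198
  G = 121 + 5·61 + 3·(-198) = -168
Option 2 (U + 27):
  M = 61
  U = 124 + 27 = 151
  Y = 90 − 3·61 − 151 = -244
  G = 121 + 5·61 + 3·(-244) = -306
G: -168 − (-306) = 138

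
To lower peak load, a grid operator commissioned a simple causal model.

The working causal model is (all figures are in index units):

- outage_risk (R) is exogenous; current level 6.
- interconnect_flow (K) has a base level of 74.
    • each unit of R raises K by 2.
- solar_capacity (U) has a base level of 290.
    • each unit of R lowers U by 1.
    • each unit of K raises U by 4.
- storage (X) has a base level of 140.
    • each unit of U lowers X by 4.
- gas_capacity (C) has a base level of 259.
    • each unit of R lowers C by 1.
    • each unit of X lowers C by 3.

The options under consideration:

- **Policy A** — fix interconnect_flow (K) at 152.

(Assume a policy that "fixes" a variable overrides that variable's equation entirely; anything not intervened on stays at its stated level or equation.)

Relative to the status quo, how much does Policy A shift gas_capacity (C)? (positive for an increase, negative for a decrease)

Baseline:
  R = 6
  K = 74 + 2·6 = 86
  U = 290 − 6 + 4·86 = 628
  X = 140 − 4·628 = -2372
  C = 259 − 6 − 3·(-2372) = 7369
Policy A (K := 152):
  R = 6
  K = 152
  U = 290 − 6 + 4·152 = 892
  X = 140 − 4·892 = -3428
  C = 259 − 6 − 3·(-3428) = 10537
Change in C: 10537 − 7369 = 3168

3168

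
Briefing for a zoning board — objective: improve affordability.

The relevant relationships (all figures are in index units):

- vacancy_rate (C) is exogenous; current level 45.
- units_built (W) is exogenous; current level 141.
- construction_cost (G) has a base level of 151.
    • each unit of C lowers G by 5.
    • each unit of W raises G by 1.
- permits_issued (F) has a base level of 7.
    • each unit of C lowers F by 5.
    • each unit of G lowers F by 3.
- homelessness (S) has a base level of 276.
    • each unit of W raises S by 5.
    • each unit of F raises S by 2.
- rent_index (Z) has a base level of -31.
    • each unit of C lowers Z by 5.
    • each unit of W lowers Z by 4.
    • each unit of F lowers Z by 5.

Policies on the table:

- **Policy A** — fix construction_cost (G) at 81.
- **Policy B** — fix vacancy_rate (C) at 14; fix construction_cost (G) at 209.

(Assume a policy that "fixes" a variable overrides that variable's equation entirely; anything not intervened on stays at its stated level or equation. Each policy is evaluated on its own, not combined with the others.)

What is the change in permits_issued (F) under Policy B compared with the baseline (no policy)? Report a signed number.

Baseline:
  C = 45
  W = 141
  G = 151 − 5·45 + 141 = 67
  F = 7 − 5·45 − 3·67 = -419
Policy B (C := 14, G := 209):
  C = 14
  W = 141
  G = 209
  F = 7 − 5·14 − 3·209 = -690
Change in F: -690 − (-419) = -271

-271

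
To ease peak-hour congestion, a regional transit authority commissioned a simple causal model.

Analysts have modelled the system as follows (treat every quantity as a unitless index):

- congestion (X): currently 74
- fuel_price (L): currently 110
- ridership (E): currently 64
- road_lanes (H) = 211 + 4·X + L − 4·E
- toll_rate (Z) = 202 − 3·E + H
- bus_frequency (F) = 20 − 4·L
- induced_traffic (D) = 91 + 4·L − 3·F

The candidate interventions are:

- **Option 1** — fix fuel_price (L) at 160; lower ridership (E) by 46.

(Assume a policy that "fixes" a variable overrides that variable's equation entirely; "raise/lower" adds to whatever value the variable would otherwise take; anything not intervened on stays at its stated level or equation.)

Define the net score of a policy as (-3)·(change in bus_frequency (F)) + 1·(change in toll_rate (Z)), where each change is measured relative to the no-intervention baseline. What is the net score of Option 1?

Baseline:
  X = 74
  L = 110
  E = 64
  H = 211 + 4·74 + 110 − 4·64 = 361
  Z = 202 − 3·64 + 361 = 371
  F = 20 − 4·110 = -420
Option 1 (L := 160, E − 46):
  X = 74
  L = 160
  E = 64 − 46 = 18
  H = 211 + 4·74 + 160 − 4·18 = 595
  Z = 202 − 3·18 + 595 = 743
  F = 20 − 4·160 = -620
ΔF = -620 − (-420) = -200; ΔZ = 743 − 371 = 372
Score = (-3)·(-200) + 1·372 = 972

972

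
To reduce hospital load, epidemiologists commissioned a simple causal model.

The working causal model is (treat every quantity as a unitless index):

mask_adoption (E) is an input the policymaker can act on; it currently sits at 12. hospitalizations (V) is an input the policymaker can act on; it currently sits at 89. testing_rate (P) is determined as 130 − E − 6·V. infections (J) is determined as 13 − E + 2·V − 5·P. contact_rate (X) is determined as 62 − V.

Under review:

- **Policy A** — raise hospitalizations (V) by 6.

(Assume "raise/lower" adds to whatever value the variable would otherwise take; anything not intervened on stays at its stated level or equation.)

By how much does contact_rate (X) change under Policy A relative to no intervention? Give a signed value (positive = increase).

-6

Baseline:
  V = 89
  X = 62 − 89 = -27
Policy A (V + 6):
  V = 89 + 6 = 95
  X = 62 − 95 = -33
Change in X: -33 − (-27) = -6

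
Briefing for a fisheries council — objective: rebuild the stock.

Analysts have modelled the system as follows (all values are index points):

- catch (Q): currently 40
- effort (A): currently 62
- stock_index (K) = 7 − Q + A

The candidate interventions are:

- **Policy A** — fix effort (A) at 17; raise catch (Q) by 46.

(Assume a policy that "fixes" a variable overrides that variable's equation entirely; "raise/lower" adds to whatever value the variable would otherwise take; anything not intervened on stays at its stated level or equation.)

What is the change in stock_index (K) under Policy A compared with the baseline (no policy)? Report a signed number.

Baseline:
  Q = 40
  A = 62
  K = 7 − 40 + 62 = 29
Policy A (A := 17, Q + 46):
  Q = 40 + 46 = 86
  A = 17
  K = 7 − 86 + 17 = -62
Change in K: -62 − 29 = -91

-91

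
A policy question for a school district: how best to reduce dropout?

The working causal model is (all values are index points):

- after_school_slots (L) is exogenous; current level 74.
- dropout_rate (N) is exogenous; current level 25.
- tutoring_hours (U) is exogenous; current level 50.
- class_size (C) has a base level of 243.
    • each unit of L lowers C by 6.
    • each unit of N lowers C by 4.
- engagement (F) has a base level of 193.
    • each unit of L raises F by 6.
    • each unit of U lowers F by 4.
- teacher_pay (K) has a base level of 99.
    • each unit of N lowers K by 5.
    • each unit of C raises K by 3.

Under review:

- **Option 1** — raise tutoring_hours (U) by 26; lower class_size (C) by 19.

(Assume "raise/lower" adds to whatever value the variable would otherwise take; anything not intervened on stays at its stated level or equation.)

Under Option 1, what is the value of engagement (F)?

Option 1 (U + 26, C − 19):
  L = 74
  U = 50 + 26 = 76
  F = 193 + 6·74 − 4·76 = 333

333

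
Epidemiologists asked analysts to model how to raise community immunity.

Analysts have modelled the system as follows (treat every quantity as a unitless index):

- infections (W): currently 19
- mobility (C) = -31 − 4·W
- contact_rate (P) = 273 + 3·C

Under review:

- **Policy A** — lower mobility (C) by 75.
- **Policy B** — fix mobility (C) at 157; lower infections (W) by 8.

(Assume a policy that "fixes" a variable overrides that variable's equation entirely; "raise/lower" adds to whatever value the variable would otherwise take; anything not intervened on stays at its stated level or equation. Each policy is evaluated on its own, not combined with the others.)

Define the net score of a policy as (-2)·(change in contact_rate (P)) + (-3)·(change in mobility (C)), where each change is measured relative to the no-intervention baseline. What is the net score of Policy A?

675

Baseline:
  W = 19
  C = -31 − 4·19 = -107
  P = 273 + 3·(-107) = -48
Policy A (C − 75):
  W = 19
  C = -31 − 4·19 (−75 from intervention) = -182
  P = 273 + 3·(-182) = -273
ΔP = -273 − (-48) = -225; ΔC = -182 − (-107) = -75
Score = (-2)·(-225) + (-3)·(-75) = 675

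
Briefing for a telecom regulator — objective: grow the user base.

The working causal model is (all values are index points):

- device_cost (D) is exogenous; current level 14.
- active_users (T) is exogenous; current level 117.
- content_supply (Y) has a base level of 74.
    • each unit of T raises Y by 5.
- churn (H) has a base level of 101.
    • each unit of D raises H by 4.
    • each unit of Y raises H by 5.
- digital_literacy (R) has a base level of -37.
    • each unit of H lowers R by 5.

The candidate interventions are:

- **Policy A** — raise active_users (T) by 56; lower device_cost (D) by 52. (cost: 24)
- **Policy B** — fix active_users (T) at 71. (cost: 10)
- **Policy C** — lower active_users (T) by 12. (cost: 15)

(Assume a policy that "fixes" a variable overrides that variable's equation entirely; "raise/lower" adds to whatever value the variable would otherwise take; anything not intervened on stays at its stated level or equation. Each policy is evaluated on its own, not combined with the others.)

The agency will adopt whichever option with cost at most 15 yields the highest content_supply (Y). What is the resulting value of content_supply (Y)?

Policy B (T := 71):
  T = 71
  Y = 74 + 5·71 = 429
Policy C (T − 12):
  T = 117 − 12 = 105
  Y = 74 + 5·105 = 599
Comparing — Policy B: Y=429, Policy C: Y=599. Highest is 599 (Policy C).

599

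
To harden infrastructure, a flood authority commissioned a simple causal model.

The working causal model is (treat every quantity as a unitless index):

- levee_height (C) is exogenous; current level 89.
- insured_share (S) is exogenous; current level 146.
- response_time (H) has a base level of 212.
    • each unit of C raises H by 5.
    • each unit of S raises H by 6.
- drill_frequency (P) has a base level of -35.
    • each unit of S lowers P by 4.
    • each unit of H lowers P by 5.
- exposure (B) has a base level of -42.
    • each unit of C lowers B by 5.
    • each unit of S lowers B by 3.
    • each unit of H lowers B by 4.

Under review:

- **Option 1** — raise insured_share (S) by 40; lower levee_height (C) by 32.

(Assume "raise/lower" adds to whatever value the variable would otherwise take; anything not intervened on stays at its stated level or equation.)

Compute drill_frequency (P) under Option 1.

Option 1 (S + 40, C − 32):
  C = 89 − 32 = 57
  S = 146 + 40 = 186
  H = 212 + 5·57 + 6·186 = 1613
  P = -35 − 4·186 − 5·1613 = -8844

-8844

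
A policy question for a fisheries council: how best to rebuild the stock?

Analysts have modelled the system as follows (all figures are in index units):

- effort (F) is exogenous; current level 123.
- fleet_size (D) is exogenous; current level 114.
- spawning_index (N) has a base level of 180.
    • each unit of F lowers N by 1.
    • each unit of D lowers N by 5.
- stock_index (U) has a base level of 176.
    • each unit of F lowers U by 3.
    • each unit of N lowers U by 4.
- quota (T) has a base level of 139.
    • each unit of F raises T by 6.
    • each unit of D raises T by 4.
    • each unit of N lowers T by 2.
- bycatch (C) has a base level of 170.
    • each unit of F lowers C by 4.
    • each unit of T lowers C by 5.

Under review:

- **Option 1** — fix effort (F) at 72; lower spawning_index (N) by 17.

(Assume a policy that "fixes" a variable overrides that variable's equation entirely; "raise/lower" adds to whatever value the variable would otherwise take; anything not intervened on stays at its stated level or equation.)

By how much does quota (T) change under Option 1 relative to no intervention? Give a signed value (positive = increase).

-374

Baseline:
  F = 123
  D = 114
  N = 180 − 123 − 5·114 = -513
  T = 139 + 6·123 + 4·114 − 2·(-513) = 2359
Option 1 (F := 72, N − 17):
  F = 72
  D = 114
  N = 180 − 72 − 5·114 (−17 from intervention) = -479
  T = 139 + 6·72 + 4·114 − 2·(-479) = 1985
Change in T: 1985 − 2359 = -374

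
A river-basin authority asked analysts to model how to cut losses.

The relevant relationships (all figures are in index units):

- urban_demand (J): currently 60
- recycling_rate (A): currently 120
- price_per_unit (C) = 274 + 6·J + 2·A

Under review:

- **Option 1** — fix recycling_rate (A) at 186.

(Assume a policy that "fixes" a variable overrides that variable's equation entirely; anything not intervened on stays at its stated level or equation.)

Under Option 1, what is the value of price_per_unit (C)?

1006

Option 1 (A := 186):
  J = 60
  A = 186
  C = 274 + 6·60 + 2·186 = 1006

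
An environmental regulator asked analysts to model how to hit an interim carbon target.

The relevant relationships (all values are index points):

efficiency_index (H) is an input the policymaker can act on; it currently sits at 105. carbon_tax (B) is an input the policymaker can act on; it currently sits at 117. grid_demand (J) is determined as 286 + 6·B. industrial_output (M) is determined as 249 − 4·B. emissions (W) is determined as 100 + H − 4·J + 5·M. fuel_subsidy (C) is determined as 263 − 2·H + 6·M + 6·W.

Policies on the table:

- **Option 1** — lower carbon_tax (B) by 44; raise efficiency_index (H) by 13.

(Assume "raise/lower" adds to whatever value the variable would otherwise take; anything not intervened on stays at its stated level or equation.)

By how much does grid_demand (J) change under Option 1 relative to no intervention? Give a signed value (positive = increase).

-264

Baseline:
  B = 117
  J = 286 + 6·117 = 988
Option 1 (B − 44, H + 13):
  B = 117 − 44 = 73
  J = 286 + 6·73 = 724
Change in J: 724 − 988 = -264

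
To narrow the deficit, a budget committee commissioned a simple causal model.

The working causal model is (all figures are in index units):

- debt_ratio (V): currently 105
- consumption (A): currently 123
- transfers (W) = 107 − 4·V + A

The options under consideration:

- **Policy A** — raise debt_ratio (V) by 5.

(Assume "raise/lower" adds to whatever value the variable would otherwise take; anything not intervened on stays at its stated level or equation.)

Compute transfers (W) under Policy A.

-210

Policy A (V + 5):
  V = 105 + 5 = 110
  A = 123
  W = 107 − 4·110 + 123 = -210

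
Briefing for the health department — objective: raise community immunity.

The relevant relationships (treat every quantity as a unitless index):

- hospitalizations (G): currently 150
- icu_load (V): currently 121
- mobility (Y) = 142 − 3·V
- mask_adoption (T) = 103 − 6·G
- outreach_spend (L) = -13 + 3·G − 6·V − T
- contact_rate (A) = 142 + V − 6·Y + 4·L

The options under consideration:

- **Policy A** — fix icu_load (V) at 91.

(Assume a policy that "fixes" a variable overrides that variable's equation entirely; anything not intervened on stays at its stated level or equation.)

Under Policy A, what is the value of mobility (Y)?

-131

Policy A (V := 91):
  V = 91
  Y = 142 − 3·91 = -131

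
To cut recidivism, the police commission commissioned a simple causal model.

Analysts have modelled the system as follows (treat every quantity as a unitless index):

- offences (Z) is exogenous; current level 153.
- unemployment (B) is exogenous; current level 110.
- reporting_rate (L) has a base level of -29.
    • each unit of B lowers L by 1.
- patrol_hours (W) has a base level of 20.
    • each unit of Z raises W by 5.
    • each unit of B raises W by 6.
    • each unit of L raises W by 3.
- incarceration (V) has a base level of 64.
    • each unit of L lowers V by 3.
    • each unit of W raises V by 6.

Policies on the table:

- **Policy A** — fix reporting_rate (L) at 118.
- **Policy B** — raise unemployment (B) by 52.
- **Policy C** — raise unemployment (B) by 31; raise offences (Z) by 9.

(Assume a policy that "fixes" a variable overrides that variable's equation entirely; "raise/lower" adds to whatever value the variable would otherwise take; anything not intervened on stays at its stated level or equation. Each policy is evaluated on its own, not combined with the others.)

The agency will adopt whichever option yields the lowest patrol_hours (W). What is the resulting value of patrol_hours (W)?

1166

Policy A (L := 118):
  Z = 153
  B = 110
  L = 118
  W = 20 + 5·153 + 6·110 + 3·118 = 1799
Policy B (B + 52):
  Z = 153
  B = 110 + 52 = 162
  L = -29 − 162 = -191
  W = 20 + 5·153 + 6·162 + 3·(-191) = 1184
Policy C (B + 31, Z + 9):
  Z = 153 + 9 = 162
  B = 110 + 31 = 141
  L = -29 − 141 = -170
  W = 20 + 5·162 + 6·141 + 3·(-170) = 1166
Comparing — Policy A: W=1799, Policy B: W=1184, Policy C: W=1166. Lowest is 1166 (Policy C).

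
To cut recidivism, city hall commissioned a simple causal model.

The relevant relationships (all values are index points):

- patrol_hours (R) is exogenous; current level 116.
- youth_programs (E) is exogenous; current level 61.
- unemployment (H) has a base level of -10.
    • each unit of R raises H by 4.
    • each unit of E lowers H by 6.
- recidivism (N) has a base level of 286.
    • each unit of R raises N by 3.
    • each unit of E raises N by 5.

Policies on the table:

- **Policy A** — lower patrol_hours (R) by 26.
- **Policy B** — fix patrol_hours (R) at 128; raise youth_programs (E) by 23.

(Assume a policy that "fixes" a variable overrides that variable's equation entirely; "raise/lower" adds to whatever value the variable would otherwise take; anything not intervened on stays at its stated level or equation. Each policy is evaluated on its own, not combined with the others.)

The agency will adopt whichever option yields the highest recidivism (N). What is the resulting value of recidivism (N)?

Policy A (R − 26):
  R = 116 − 26 = 90
  E = 61
  N = 286 + 3·90 + 5·61 = 861
Policy B (R := 128, E + 23):
  R = 128
  E = 61 + 23 = 84
  N = 286 + 3·128 + 5·84 = 1090
Comparing — Policy A: N=861, Policy B: N=1090. Highest is 1090 (Policy B).

1090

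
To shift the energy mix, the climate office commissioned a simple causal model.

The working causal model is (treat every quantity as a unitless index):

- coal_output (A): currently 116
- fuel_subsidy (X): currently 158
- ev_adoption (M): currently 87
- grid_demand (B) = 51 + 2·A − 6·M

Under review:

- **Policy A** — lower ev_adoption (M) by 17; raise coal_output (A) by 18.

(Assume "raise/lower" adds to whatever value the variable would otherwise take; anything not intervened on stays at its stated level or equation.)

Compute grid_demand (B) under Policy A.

Policy A (M − 17, A + 18):
  A = 116 + 18 = 134
  M = 87 − 17 = 70
  B = 51 + 2·134 − 6·70 = -101

-101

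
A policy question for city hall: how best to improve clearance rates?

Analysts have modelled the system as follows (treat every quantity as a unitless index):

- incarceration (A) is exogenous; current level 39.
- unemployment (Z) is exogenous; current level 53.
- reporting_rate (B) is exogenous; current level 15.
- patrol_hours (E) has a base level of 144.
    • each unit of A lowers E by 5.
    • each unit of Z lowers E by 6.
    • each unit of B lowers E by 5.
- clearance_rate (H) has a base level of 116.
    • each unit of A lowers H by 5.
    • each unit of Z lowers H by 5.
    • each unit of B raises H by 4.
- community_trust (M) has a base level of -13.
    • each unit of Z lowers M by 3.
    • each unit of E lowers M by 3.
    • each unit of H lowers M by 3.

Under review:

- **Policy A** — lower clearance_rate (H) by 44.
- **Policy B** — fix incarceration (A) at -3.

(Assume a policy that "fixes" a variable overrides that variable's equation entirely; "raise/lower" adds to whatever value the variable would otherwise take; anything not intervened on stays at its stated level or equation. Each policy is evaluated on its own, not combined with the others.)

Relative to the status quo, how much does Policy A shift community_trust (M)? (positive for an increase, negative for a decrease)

Baseline:
  A = 39
  Z = 53
  B = 15
  E = 144 − 5·39 − 6·53 − 5·15 = -444
  H = 116 − 5·39 − 5·53 + 4·15 = -284
  M = -13 − 3·53 − 3·(-444) − 3·(-284) = 2012
Policy A (H − 44):
  A = 39
  Z = 53
  B = 15
  E = 144 − 5·39 − 6·53 − 5·15 = -444
  H = 116 − 5·39 − 5·53 + 4·15 (−44 from intervention) = -328
  M = -13 − 3·53 − 3·(-444) − 3·(-328) = 2144
Change in M: 2144 − 2012 = 132

132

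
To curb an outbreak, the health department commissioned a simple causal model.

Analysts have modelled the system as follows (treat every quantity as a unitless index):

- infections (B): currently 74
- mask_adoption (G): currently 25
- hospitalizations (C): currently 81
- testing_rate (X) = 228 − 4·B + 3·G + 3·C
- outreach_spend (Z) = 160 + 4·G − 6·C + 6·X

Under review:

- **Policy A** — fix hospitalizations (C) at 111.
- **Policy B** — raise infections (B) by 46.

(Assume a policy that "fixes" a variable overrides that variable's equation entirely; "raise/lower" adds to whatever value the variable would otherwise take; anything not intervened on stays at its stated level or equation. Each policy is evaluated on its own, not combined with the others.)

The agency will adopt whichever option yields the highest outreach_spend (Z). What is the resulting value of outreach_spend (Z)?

1634

Policy A (C := 111):
  B = 74
  G = 25
  C = 111
  X = 228 − 4·74 + 3·25 + 3·111 = 340
  Z = 160 + 4·25 − 6·111 + 6·340 = 1634
Policy B (B + 46):
  B = 74 + 46 = 120
  G = 25
  C = 81
  X = 228 − 4·120 + 3·25 + 3·81 = 66
  Z = 160 + 4·25 − 6·81 + 6·66 = 170
Comparing — Policy A: Z=1634, Policy B: Z=170. Highest is 1634 (Policy A).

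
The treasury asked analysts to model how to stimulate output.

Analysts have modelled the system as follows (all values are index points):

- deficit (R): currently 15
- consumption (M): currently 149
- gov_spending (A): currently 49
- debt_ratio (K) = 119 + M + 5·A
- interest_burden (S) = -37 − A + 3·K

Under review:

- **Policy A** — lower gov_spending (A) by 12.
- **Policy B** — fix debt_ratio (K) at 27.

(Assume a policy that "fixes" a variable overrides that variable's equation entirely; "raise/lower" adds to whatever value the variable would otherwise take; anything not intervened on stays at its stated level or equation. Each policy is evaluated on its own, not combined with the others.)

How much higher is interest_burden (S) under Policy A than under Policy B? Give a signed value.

Policy A (A − 12):
  M = 149
  A = 49 − 12 = 37
  K = 119 + 149 + 5·37 = 453
  S = -37 − 37 + 3·453 = 1285
Policy B (K := 27):
  M = 149
  A = 49
  K = 27
  S = -37 − 49 + 3·27 = -5
S: 1285 − (-5) = 1290

1290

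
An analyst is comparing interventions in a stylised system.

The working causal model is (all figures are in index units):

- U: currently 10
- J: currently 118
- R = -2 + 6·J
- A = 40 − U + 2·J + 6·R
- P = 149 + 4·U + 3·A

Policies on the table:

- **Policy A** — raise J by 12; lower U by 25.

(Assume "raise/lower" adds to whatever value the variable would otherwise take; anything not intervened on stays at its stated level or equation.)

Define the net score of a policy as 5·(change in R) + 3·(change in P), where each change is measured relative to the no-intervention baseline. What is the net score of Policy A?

Baseline:
  U = 10
  J = 118
  R = -2 + 6·118 = 706
  A = 40 − 10 + 2·118 + 6·706 = 4502
  P = 149 + 4·10 + 3·4502 = 13695
Policy A (J + 12, U − 25):
  U = 10 − 25 = -15
  J = 118 + 12 = 130
  R = -2 + 6·130 = 778
  A = 40 − (-15) + 2·130 + 6·778 = 4983
  P = 149 + 4·(-15) + 3·4983 = 15038
ΔR = 778 − 706 = 72; ΔP = 15038 − 13695 = 1343
Score = 5·72 + 3·1343 = 4389

4389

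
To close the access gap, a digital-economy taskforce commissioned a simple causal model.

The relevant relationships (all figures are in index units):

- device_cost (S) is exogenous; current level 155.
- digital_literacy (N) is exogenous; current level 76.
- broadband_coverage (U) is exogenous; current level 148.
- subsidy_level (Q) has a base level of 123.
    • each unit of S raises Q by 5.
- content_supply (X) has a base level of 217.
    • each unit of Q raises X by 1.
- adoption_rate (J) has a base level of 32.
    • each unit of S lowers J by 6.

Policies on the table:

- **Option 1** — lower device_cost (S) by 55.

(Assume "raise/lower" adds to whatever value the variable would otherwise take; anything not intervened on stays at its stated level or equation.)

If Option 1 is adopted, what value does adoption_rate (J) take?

Option 1 (S − 55):
  S = 155 − 55 = 100
  J = 32 − 6·100 = -568

-568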